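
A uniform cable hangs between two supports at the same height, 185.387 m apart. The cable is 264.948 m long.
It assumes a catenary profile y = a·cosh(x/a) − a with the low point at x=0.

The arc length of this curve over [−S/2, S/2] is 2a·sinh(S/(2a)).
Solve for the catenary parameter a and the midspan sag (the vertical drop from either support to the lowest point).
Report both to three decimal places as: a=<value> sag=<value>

a=61.168 sag=84.746

seed: a₀ = √(S³/(24(L−S))) = √(185.387³/(24·79.561)) = 57.764787
iter 1: u=1.604671  f(a)=+1.089e+01  f'(a)=-3.532e+00  a ← 57.764787 − (+1.089e+01/-3.532e+00) = 60.848909
iter 2: u=1.523339  f(a)=+9.333e-01  f'(a)=-2.951e+00  a ← 60.848909 − (+9.333e-01/-2.951e+00) = 61.165200
iter 3: u=1.515461  f(a)=+8.268e-03  f'(a)=-2.899e+00  a ← 61.165200 − (+8.268e-03/-2.899e+00) = 61.168052
iter 4: u=1.515391  f(a)=+6.616e-07  f'(a)=-2.898e+00  a ← 61.168052 − (+6.616e-07/-2.898e+00) = 61.168052
iter 5: u=1.515391  f(a)=+0.000e+00  f'(a)=-2.898e+00  a ← 61.168052 − (+0.000e+00/-2.898e+00) = 61.168052
converged: |Δa| < 1e-12 after 5 iterations
sag = a·(cosh(S/(2a)) − 1) = 61.168052·(cosh(1.515391) − 1) = 84.745934
T_max/T_min = cosh(S/(2a)) = 2.385461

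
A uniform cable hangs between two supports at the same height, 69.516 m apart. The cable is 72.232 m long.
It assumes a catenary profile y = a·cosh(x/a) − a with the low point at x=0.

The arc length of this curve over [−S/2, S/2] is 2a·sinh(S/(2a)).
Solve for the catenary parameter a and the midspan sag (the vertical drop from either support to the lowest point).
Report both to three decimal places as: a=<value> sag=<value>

seed: a₀ = √(S³/(24(L−S))) = √(69.516³/(24·2.716)) = 71.788794
iter 1: u=0.484170  f(a)=+3.201e-02  f'(a)=-7.746e-02  a ← 71.788794 − (+3.201e-02/-7.746e-02) = 72.202100
iter 2: u=0.481399  f(a)=+2.786e-04  f'(a)=-7.611e-02  a ← 72.202100 − (+2.786e-04/-7.611e-02) = 72.205759
iter 3: u=0.481374  f(a)=+2.150e-08  f'(a)=-7.610e-02  a ← 72.205759 − (+2.150e-08/-7.610e-02) = 72.205760
iter 4: u=0.481374  f(a)=+0.000e+00  f'(a)=-7.610e-02  a ← 72.205760 − (+0.000e+00/-7.610e-02) = 72.205760
converged: |Δa| < 1e-12 after 4 iterations
sag = a·(cosh(S/(2a)) − 1) = 72.205760·(cosh(0.481374) − 1) = 8.528602
T_max/T_min = cosh(S/(2a)) = 1.118115

a=72.206 sag=8.529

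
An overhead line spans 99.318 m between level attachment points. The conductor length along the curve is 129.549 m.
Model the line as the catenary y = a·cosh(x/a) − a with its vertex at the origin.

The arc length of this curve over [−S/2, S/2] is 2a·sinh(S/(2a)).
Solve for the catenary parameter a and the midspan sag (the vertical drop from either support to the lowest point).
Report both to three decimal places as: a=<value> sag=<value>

a=38.318 sag=36.941

seed: a₀ = √(S³/(24(L−S))) = √(99.318³/(24·30.231)) = 36.746000
iter 1: u=1.351412  f(a)=+2.884e+00  f'(a)=-1.966e+00  a ← 36.746000 − (+2.884e+00/-1.966e+00) = 38.212650
iter 2: u=1.299543  f(a)=+1.816e-01  f'(a)=-1.726e+00  a ← 38.212650 − (+1.816e-01/-1.726e+00) = 38.317910
iter 3: u=1.295974  f(a)=+8.278e-04  f'(a)=-1.710e+00  a ← 38.317910 − (+8.278e-04/-1.710e+00) = 38.318394
iter 4: u=1.295957  f(a)=+1.736e-08  f'(a)=-1.710e+00  a ← 38.318394 − (+1.736e-08/-1.710e+00) = 38.318394
iter 5: u=1.295957  f(a)=+0.000e+00  f'(a)=-1.710e+00  a ← 38.318394 − (+0.000e+00/-1.710e+00) = 38.318394
converged: |Δa| < 1e-12 after 5 iterations
sag = a·(cosh(S/(2a)) − 1) = 38.318394·(cosh(1.295957) − 1) = 36.941391
T_max/T_min = cosh(S/(2a)) = 1.964064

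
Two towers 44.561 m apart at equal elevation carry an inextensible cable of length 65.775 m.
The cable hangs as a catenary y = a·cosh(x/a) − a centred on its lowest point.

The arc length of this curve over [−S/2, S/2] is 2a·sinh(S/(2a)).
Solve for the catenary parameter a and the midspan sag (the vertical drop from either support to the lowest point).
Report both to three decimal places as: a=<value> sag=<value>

a=14.037 sag=21.721

seed: a₀ = √(S³/(24(L−S))) = √(44.561³/(24·21.214)) = 13.183038
iter 1: u=1.690088  f(a)=+3.244e+00  f'(a)=-4.237e+00  a ← 13.183038 − (+3.244e+00/-4.237e+00) = 13.948803
iter 2: u=1.597306  f(a)=+3.042e-01  f'(a)=-3.476e+00  a ← 13.948803 − (+3.042e-01/-3.476e+00) = 14.036296
iter 3: u=1.587349  f(a)=+3.284e-03  f'(a)=-3.402e+00  a ← 14.036296 − (+3.284e-03/-3.402e+00) = 14.037261
iter 4: u=1.587240  f(a)=+3.920e-07  f'(a)=-3.401e+00  a ← 14.037261 − (+3.920e-07/-3.401e+00) = 14.037261
iter 5: u=1.587240  f(a)=+0.000e+00  f'(a)=-3.401e+00  a ← 14.037261 − (+0.000e+00/-3.401e+00) = 14.037261
converged: |Δa| < 1e-12 after 5 iterations
sag = a·(cosh(S/(2a)) − 1) = 14.037261·(cosh(1.587240) − 1) = 21.720708
T_max/T_min = cosh(S/(2a)) = 2.547361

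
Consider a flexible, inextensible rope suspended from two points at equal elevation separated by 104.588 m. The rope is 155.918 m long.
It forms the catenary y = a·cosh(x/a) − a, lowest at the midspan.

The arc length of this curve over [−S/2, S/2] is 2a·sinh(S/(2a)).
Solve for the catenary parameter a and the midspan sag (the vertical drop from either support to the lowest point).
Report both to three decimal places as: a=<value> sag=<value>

seed: a₀ = √(S³/(24(L−S))) = √(104.588³/(24·51.330)) = 30.474145
iter 1: u=1.716012  f(a)=+8.110e+00  f'(a)=-4.471e+00  a ← 30.474145 − (+8.110e+00/-4.471e+00) = 32.288005
iter 2: u=1.619611  f(a)=+7.805e-01  f'(a)=-3.648e+00  a ← 32.288005 − (+7.805e-01/-3.648e+00) = 32.501929
iter 3: u=1.608951  f(a)=+8.928e-03  f'(a)=-3.565e+00  a ← 32.501929 − (+8.928e-03/-3.565e+00) = 32.504433
iter 4: u=1.608827  f(a)=+1.198e-06  f'(a)=-3.564e+00  a ← 32.504433 − (+1.198e-06/-3.564e+00) = 32.504433
iter 5: u=1.608827  f(a)=+2.842e-14  f'(a)=-3.564e+00  a ← 32.504433 − (+2.842e-14/-3.564e+00) = 32.504433
converged: |Δa| < 1e-12 after 5 iterations
sag = a·(cosh(S/(2a)) − 1) = 32.504433·(cosh(1.608827) − 1) = 51.959428
T_max/T_min = cosh(S/(2a)) = 2.598534

a=32.504 sag=51.959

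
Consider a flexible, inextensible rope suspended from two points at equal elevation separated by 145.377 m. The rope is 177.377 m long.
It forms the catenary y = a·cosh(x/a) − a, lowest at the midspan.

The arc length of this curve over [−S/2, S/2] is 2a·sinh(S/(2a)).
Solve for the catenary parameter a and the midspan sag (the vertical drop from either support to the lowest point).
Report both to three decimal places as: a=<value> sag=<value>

a=65.241 sag=44.859

seed: a₀ = √(S³/(24(L−S))) = √(145.377³/(24·32.000)) = 63.250352
iter 1: u=1.149219  f(a)=+2.181e+00  f'(a)=-1.152e+00  a ← 63.250352 − (+2.181e+00/-1.152e+00) = 65.143500
iter 2: u=1.115821  f(a)=+1.017e-01  f'(a)=-1.047e+00  a ← 65.143500 − (+1.017e-01/-1.047e+00) = 65.240700
iter 3: u=1.114159  f(a)=+2.454e-04  f'(a)=-1.042e+00  a ← 65.240700 − (+2.454e-04/-1.042e+00) = 65.240935
iter 4: u=1.114155  f(a)=+1.436e-09  f'(a)=-1.042e+00  a ← 65.240935 − (+1.436e-09/-1.042e+00) = 65.240935
iter 5: u=1.114155  f(a)=-2.842e-14  f'(a)=-1.042e+00  a ← 65.240935 − (-2.842e-14/-1.042e+00) = 65.240935
converged: |Δa| < 1e-12 after 5 iterations
sag = a·(cosh(S/(2a)) − 1) = 65.240935·(cosh(1.114155) − 1) = 44.859154
T_max/T_min = cosh(S/(2a)) = 1.687592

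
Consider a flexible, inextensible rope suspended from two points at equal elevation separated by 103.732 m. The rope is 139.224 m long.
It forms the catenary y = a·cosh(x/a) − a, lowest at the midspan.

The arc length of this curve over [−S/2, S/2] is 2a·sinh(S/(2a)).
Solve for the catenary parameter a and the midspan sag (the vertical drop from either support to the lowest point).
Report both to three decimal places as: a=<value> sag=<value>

seed: a₀ = √(S³/(24(L−S))) = √(103.732³/(24·35.492)) = 36.199141
iter 1: u=1.432796  f(a)=+3.826e+00  f'(a)=-2.394e+00  a ← 36.199141 − (+3.826e+00/-2.394e+00) = 37.797338
iter 2: u=1.372213  f(a)=+2.680e-01  f'(a)=-2.069e+00  a ← 37.797338 − (+2.680e-01/-2.069e+00) = 37.926833
iter 3: u=1.367528  f(a)=+1.534e-03  f'(a)=-2.046e+00  a ← 37.926833 − (+1.534e-03/-2.046e+00) = 37.927583
iter 4: u=1.367501  f(a)=+5.085e-08  f'(a)=-2.046e+00  a ← 37.927583 − (+5.085e-08/-2.046e+00) = 37.927583
iter 5: u=1.367501  f(a)=+0.000e+00  f'(a)=-2.046e+00  a ← 37.927583 − (+0.000e+00/-2.046e+00) = 37.927583
converged: |Δa| < 1e-12 after 5 iterations
sag = a·(cosh(S/(2a)) − 1) = 37.927583·(cosh(1.367501) − 1) = 41.346196
T_max/T_min = cosh(S/(2a)) = 2.090135

a=37.928 sag=41.346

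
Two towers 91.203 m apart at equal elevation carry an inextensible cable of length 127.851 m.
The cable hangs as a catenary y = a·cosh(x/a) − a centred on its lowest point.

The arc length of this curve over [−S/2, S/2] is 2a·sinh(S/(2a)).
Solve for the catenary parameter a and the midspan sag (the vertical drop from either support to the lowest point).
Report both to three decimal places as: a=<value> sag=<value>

a=30.997 sag=40.047

seed: a₀ = √(S³/(24(L−S))) = √(91.203³/(24·36.648)) = 29.368578
iter 1: u=1.552731  f(a)=+4.680e+00  f'(a)=-3.152e+00  a ← 29.368578 − (+4.680e+00/-3.152e+00) = 30.853572
iter 2: u=1.477997  f(a)=+3.784e-01  f'(a)=-2.661e+00  a ← 30.853572 − (+3.784e-01/-2.661e+00) = 30.995782
iter 3: u=1.471216  f(a)=+2.954e-03  f'(a)=-2.619e+00  a ← 30.995782 − (+2.954e-03/-2.619e+00) = 30.996910
iter 4: u=1.471163  f(a)=+1.832e-07  f'(a)=-2.619e+00  a ← 30.996910 − (+1.832e-07/-2.619e+00) = 30.996910
iter 5: u=1.471163  f(a)=+0.000e+00  f'(a)=-2.619e+00  a ← 30.996910 − (+0.000e+00/-2.619e+00) = 30.996910
converged: |Δa| < 1e-12 after 5 iterations
sag = a·(cosh(S/(2a)) − 1) = 30.996910·(cosh(1.471163) − 1) = 40.047287
T_max/T_min = cosh(S/(2a)) = 2.291977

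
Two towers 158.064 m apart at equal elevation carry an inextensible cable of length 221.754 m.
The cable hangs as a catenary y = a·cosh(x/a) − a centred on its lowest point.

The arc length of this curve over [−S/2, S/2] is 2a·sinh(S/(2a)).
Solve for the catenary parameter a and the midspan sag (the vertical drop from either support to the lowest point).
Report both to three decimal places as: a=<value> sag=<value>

seed: a₀ = √(S³/(24(L−S))) = √(158.064³/(24·63.690)) = 50.828607
iter 1: u=1.554872  f(a)=+8.157e+00  f'(a)=-3.167e+00  a ← 50.828607 − (+8.157e+00/-3.167e+00) = 53.404605
iter 2: u=1.479872  f(a)=+6.611e-01  f'(a)=-2.672e+00  a ← 53.404605 − (+6.611e-01/-2.672e+00) = 53.652003
iter 3: u=1.473048  f(a)=+5.189e-03  f'(a)=-2.631e+00  a ← 53.652003 − (+5.189e-03/-2.631e+00) = 53.653976
iter 4: u=1.472994  f(a)=+3.253e-07  f'(a)=-2.630e+00  a ← 53.653976 − (+3.253e-07/-2.630e+00) = 53.653976
iter 5: u=1.472994  f(a)=+0.000e+00  f'(a)=-2.630e+00  a ← 53.653976 − (+0.000e+00/-2.630e+00) = 53.653976
converged: |Δa| < 1e-12 after 5 iterations
sag = a·(cosh(S/(2a)) − 1) = 53.653976·(cosh(1.472994) − 1) = 69.522557
T_max/T_min = cosh(S/(2a)) = 2.295758

a=53.654 sag=69.523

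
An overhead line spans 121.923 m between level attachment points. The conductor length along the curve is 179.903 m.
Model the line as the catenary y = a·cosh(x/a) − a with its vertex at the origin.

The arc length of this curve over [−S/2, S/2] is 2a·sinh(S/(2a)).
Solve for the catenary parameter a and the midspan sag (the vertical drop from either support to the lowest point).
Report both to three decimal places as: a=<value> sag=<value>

a=38.426 sag=59.389

seed: a₀ = √(S³/(24(L−S))) = √(121.923³/(24·57.980)) = 36.089738
iter 1: u=1.689164  f(a)=+8.856e+00  f'(a)=-4.228e+00  a ← 36.089738 − (+8.856e+00/-4.228e+00) = 38.184246
iter 2: u=1.596509  f(a)=+8.295e-01  f'(a)=-3.470e+00  a ← 38.184246 − (+8.295e-01/-3.470e+00) = 38.423283
iter 3: u=1.586577  f(a)=+8.938e-03  f'(a)=-3.396e+00  a ← 38.423283 − (+8.938e-03/-3.396e+00) = 38.425915
iter 4: u=1.586468  f(a)=+1.062e-06  f'(a)=-3.395e+00  a ← 38.425915 − (+1.062e-06/-3.395e+00) = 38.425915
iter 5: u=1.586468  f(a)=+2.842e-14  f'(a)=-3.395e+00  a ← 38.425915 − (+2.842e-14/-3.395e+00) = 38.425915
converged: |Δa| < 1e-12 after 5 iterations
sag = a·(cosh(S/(2a)) − 1) = 38.425915·(cosh(1.586468) − 1) = 59.389336
T_max/T_min = cosh(S/(2a)) = 2.545554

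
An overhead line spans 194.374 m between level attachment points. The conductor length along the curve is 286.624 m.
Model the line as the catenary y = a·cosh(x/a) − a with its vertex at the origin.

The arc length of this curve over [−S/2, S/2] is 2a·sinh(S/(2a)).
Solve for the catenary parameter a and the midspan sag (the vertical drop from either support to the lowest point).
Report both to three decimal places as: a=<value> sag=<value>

a=61.314 sag=94.563

seed: a₀ = √(S³/(24(L−S))) = √(194.374³/(24·92.250)) = 57.592834
iter 1: u=1.687484  f(a)=+1.406e+01  f'(a)=-4.214e+00  a ← 57.592834 − (+1.406e+01/-4.214e+00) = 60.929952
iter 2: u=1.595061  f(a)=+1.315e+00  f'(a)=-3.459e+00  a ← 60.929952 − (+1.315e+00/-3.459e+00) = 61.310013
iter 3: u=1.585173  f(a)=+1.411e-02  f'(a)=-3.385e+00  a ← 61.310013 − (+1.411e-02/-3.385e+00) = 61.314182
iter 4: u=1.585066  f(a)=+1.665e-06  f'(a)=-3.385e+00  a ← 61.314182 − (+1.665e-06/-3.385e+00) = 61.314182
iter 5: u=1.585066  f(a)=+0.000e+00  f'(a)=-3.385e+00  a ← 61.314182 − (+0.000e+00/-3.385e+00) = 61.314182
converged: |Δa| < 1e-12 after 5 iterations
sag = a·(cosh(S/(2a)) − 1) = 61.314182·(cosh(1.585066) − 1) = 94.563200
T_max/T_min = cosh(S/(2a)) = 2.542273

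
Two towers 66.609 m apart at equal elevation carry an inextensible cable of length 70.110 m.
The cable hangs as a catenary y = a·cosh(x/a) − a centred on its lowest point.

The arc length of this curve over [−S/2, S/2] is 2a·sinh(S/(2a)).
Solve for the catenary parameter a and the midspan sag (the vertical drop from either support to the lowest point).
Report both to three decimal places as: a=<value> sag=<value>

seed: a₀ = √(S³/(24(L−S))) = √(66.609³/(24·3.501)) = 59.305872
iter 1: u=0.561572  f(a)=+5.562e-02  f'(a)=-1.218e-01  a ← 59.305872 − (+5.562e-02/-1.218e-01) = 59.762409
iter 2: u=0.557282  f(a)=+6.488e-04  f'(a)=-1.190e-01  a ← 59.762409 − (+6.488e-04/-1.190e-01) = 59.767861
iter 3: u=0.557231  f(a)=+9.059e-08  f'(a)=-1.190e-01  a ← 59.767861 − (+9.059e-08/-1.190e-01) = 59.767862
iter 4: u=0.557231  f(a)=+1.421e-14  f'(a)=-1.190e-01  a ← 59.767862 − (+1.421e-14/-1.190e-01) = 59.767862
converged: |Δa| < 1e-12 after 4 iterations
sag = a·(cosh(S/(2a)) − 1) = 59.767862·(cosh(0.557231) − 1) = 9.521750
T_max/T_min = cosh(S/(2a)) = 1.159312

a=59.768 sag=9.522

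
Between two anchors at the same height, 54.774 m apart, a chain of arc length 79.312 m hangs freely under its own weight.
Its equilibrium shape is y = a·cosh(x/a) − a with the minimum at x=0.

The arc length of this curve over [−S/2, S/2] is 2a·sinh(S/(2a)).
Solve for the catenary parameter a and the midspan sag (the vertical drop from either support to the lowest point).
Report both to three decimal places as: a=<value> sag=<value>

a=17.728 sag=25.710

seed: a₀ = √(S³/(24(L−S))) = √(54.774³/(24·24.538)) = 16.704616
iter 1: u=1.639487  f(a)=+3.517e+00  f'(a)=-3.807e+00  a ← 16.704616 − (+3.517e+00/-3.807e+00) = 17.628364
iter 2: u=1.553576  f(a)=+3.128e-01  f'(a)=-3.158e+00  a ← 17.628364 − (+3.128e-01/-3.158e+00) = 17.727430
iter 3: u=1.544894  f(a)=+3.008e-03  f'(a)=-3.097e+00  a ← 17.727430 − (+3.008e-03/-3.097e+00) = 17.728401
iter 4: u=1.544809  f(a)=+2.841e-07  f'(a)=-3.097e+00  a ← 17.728401 − (+2.841e-07/-3.097e+00) = 17.728401
iter 5: u=1.544809  f(a)=+1.421e-14  f'(a)=-3.097e+00  a ← 17.728401 − (+1.421e-14/-3.097e+00) = 17.728401
converged: |Δa| < 1e-12 after 5 iterations
sag = a·(cosh(S/(2a)) − 1) = 17.728401·(cosh(1.544809) − 1) = 25.709998
T_max/T_min = cosh(S/(2a)) = 2.450215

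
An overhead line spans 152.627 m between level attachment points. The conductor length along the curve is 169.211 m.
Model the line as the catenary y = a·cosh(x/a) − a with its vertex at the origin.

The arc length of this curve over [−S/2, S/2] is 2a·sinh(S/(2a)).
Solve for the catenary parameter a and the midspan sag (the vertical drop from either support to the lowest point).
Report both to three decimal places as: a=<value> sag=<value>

seed: a₀ = √(S³/(24(L−S))) = √(152.627³/(24·16.584)) = 94.514140
iter 1: u=0.807429  f(a)=+5.491e-01  f'(a)=-3.743e-01  a ← 94.514140 − (+5.491e-01/-3.743e-01) = 95.980839
iter 2: u=0.795091  f(a)=+1.304e-02  f'(a)=-3.568e-01  a ← 95.980839 − (+1.304e-02/-3.568e-01) = 96.017396
iter 3: u=0.794788  f(a)=+7.755e-06  f'(a)=-3.563e-01  a ← 96.017396 − (+7.755e-06/-3.563e-01) = 96.017418
iter 4: u=0.794788  f(a)=+2.700e-12  f'(a)=-3.563e-01  a ← 96.017418 − (+2.700e-12/-3.563e-01) = 96.017418
converged: |Δa| < 1e-12 after 4 iterations
sag = a·(cosh(S/(2a)) − 1) = 96.017418·(cosh(0.794788) − 1) = 31.956936
T_max/T_min = cosh(S/(2a)) = 1.332824

a=96.017 sag=31.957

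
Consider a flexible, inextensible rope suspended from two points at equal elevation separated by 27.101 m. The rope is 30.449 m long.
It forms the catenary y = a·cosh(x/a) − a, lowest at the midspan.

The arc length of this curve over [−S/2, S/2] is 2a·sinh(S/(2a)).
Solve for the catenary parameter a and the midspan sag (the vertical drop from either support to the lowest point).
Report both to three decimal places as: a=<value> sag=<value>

a=16.023 sag=6.080

seed: a₀ = √(S³/(24(L−S))) = √(27.101³/(24·3.348)) = 15.739090
iter 1: u=0.860946  f(a)=+1.263e-01  f'(a)=-4.578e-01  a ← 15.739090 − (+1.263e-01/-4.578e-01) = 16.014951
iter 2: u=0.846116  f(a)=+3.397e-03  f'(a)=-4.335e-01  a ← 16.014951 − (+3.397e-03/-4.335e-01) = 16.022787
iter 3: u=0.845702  f(a)=+2.608e-06  f'(a)=-4.328e-01  a ← 16.022787 − (+2.608e-06/-4.328e-01) = 16.022793
iter 4: u=0.845702  f(a)=+1.545e-12  f'(a)=-4.328e-01  a ← 16.022793 − (+1.545e-12/-4.328e-01) = 16.022793
converged: |Δa| < 1e-12 after 4 iterations
sag = a·(cosh(S/(2a)) − 1) = 16.022793·(cosh(0.845702) − 1) = 6.079589
T_max/T_min = cosh(S/(2a)) = 1.379434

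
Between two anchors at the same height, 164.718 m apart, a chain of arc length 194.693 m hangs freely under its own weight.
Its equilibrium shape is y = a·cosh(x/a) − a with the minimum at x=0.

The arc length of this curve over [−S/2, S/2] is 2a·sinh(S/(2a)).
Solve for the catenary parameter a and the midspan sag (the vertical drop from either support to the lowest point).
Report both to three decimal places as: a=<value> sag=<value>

seed: a₀ = √(S³/(24(L−S))) = √(164.718³/(24·29.975)) = 78.818175
iter 1: u=1.044924  f(a)=+1.680e+00  f'(a)=-8.470e-01  a ← 78.818175 − (+1.680e+00/-8.470e-01) = 80.801289
iter 2: u=1.019278  f(a)=+6.548e-02  f'(a)=-7.821e-01  a ← 80.801289 − (+6.548e-02/-7.821e-01) = 80.885013
iter 3: u=1.018223  f(a)=+1.085e-04  f'(a)=-7.795e-01  a ← 80.885013 − (+1.085e-04/-7.795e-01) = 80.885153
iter 4: u=1.018221  f(a)=+2.986e-10  f'(a)=-7.795e-01  a ← 80.885153 − (+2.986e-10/-7.795e-01) = 80.885153
iter 5: u=1.018221  f(a)=+0.000e+00  f'(a)=-7.795e-01  a ← 80.885153 − (+0.000e+00/-7.795e-01) = 80.885153
converged: |Δa| < 1e-12 after 5 iterations
sag = a·(cosh(S/(2a)) − 1) = 80.885153·(cosh(1.018221) − 1) = 45.680044
T_max/T_min = cosh(S/(2a)) = 1.564752

a=80.885 sag=45.680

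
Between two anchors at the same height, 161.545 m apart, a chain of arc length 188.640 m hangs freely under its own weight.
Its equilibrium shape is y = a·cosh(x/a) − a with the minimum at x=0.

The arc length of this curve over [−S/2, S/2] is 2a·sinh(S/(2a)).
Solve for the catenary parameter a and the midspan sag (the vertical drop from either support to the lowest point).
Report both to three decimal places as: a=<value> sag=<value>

seed: a₀ = √(S³/(24(L−S))) = √(161.545³/(24·27.095)) = 80.517463
iter 1: u=1.003167  f(a)=+1.396e+00  f'(a)=-7.432e-01  a ← 80.517463 − (+1.396e+00/-7.432e-01) = 82.396385
iter 2: u=0.980292  f(a)=+5.038e-02  f'(a)=-6.905e-01  a ← 82.396385 − (+5.038e-02/-6.905e-01) = 82.469344
iter 3: u=0.979425  f(a)=+7.099e-05  f'(a)=-6.885e-01  a ← 82.469344 − (+7.099e-05/-6.885e-01) = 82.469447
iter 4: u=0.979423  f(a)=+1.415e-10  f'(a)=-6.885e-01  a ← 82.469447 − (+1.415e-10/-6.885e-01) = 82.469447
iter 5: u=0.979423  f(a)=-2.842e-14  f'(a)=-6.885e-01  a ← 82.469447 − (-2.842e-14/-6.885e-01) = 82.469447
converged: |Δa| < 1e-12 after 5 iterations
sag = a·(cosh(S/(2a)) − 1) = 82.469447·(cosh(0.979423) − 1) = 42.820106
T_max/T_min = cosh(S/(2a)) = 1.519224

a=82.469 sag=42.820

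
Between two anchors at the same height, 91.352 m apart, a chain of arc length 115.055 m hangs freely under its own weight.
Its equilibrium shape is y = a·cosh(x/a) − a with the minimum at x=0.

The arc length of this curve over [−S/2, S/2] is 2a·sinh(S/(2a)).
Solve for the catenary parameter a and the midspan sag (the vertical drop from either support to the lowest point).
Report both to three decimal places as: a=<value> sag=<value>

seed: a₀ = √(S³/(24(L−S))) = √(91.352³/(24·23.703)) = 36.607478
iter 1: u=1.247723  f(a)=+1.915e+00  f'(a)=-1.508e+00  a ← 36.607478 − (+1.915e+00/-1.508e+00) = 37.877233
iter 2: u=1.205896  f(a)=+1.041e-01  f'(a)=-1.348e+00  a ← 37.877233 − (+1.041e-01/-1.348e+00) = 37.954483
iter 3: u=1.203441  f(a)=+3.472e-04  f'(a)=-1.339e+00  a ← 37.954483 − (+3.472e-04/-1.339e+00) = 37.954742
iter 4: u=1.203433  f(a)=+3.888e-09  f'(a)=-1.339e+00  a ← 37.954742 − (+3.888e-09/-1.339e+00) = 37.954742
iter 5: u=1.203433  f(a)=-1.421e-14  f'(a)=-1.339e+00  a ← 37.954742 − (-1.421e-14/-1.339e+00) = 37.954742
converged: |Δa| < 1e-12 after 5 iterations
sag = a·(cosh(S/(2a)) − 1) = 37.954742·(cosh(1.203433) − 1) = 30.965325
T_max/T_min = cosh(S/(2a)) = 1.815849

a=37.955 sag=30.965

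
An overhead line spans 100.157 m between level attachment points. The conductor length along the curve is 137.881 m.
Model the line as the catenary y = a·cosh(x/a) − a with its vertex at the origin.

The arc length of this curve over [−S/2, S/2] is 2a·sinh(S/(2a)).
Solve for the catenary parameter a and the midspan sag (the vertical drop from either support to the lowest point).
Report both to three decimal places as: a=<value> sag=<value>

a=35.052 sag=42.288

seed: a₀ = √(S³/(24(L−S))) = √(100.157³/(24·37.724)) = 33.312519
iter 1: u=1.503294  f(a)=+4.499e+00  f'(a)=-2.820e+00  a ← 33.312519 − (+4.499e+00/-2.820e+00) = 34.908150
iter 2: u=1.434579  f(a)=+3.435e-01  f'(a)=-2.404e+00  a ← 34.908150 − (+3.435e-01/-2.404e+00) = 35.051008
iter 3: u=1.428732  f(a)=+2.367e-03  f'(a)=-2.371e+00  a ← 35.051008 − (+2.367e-03/-2.371e+00) = 35.052007
iter 4: u=1.428691  f(a)=+1.142e-07  f'(a)=-2.371e+00  a ← 35.052007 − (+1.142e-07/-2.371e+00) = 35.052007
iter 5: u=1.428691  f(a)=+0.000e+00  f'(a)=-2.371e+00  a ← 35.052007 − (+0.000e+00/-2.371e+00) = 35.052007
converged: |Δa| < 1e-12 after 5 iterations
sag = a·(cosh(S/(2a)) − 1) = 35.052007·(cosh(1.428691) − 1) = 42.287735
T_max/T_min = cosh(S/(2a)) = 2.206428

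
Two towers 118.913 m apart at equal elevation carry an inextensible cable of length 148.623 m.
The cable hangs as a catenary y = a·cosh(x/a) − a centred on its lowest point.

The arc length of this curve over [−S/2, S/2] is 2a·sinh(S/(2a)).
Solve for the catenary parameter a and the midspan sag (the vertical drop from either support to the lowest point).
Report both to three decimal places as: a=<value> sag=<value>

a=50.285 sag=39.441

seed: a₀ = √(S³/(24(L−S))) = √(118.913³/(24·29.710)) = 48.560937
iter 1: u=1.224369  f(a)=+2.308e+00  f'(a)=-1.417e+00  a ← 48.560937 − (+2.308e+00/-1.417e+00) = 50.189593
iter 2: u=1.184638  f(a)=+1.212e-01  f'(a)=-1.272e+00  a ← 50.189593 − (+1.212e-01/-1.272e+00) = 50.284885
iter 3: u=1.182393  f(a)=+3.752e-04  f'(a)=-1.264e+00  a ← 50.284885 − (+3.752e-04/-1.264e+00) = 50.285182
iter 4: u=1.182386  f(a)=+3.620e-09  f'(a)=-1.264e+00  a ← 50.285182 − (+3.620e-09/-1.264e+00) = 50.285182
iter 5: u=1.182386  f(a)=+2.842e-14  f'(a)=-1.264e+00  a ← 50.285182 − (+2.842e-14/-1.264e+00) = 50.285182
converged: |Δa| < 1e-12 after 5 iterations
sag = a·(cosh(S/(2a)) − 1) = 50.285182·(cosh(1.182386) − 1) = 39.441060
T_max/T_min = cosh(S/(2a)) = 1.784348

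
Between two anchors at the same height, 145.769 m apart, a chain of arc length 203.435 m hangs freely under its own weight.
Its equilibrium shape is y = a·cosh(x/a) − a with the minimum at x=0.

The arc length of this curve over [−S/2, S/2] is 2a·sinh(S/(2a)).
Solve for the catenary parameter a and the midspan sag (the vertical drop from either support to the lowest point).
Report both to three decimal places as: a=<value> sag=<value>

a=49.893 sag=63.402

seed: a₀ = √(S³/(24(L−S))) = √(145.769³/(24·57.666)) = 47.307743
iter 1: u=1.540646  f(a)=+7.244e+00  f'(a)=-3.068e+00  a ← 47.307743 − (+7.244e+00/-3.068e+00) = 49.668876
iter 2: u=1.467408  f(a)=+5.776e-01  f'(a)=-2.596e+00  a ← 49.668876 − (+5.776e-01/-2.596e+00) = 49.891342
iter 3: u=1.460865  f(a)=+4.376e-03  f'(a)=-2.557e+00  a ← 49.891342 − (+4.376e-03/-2.557e+00) = 49.893054
iter 4: u=1.460815  f(a)=+2.554e-07  f'(a)=-2.557e+00  a ← 49.893054 − (+2.554e-07/-2.557e+00) = 49.893054
iter 5: u=1.460815  f(a)=+0.000e+00  f'(a)=-2.557e+00  a ← 49.893054 − (+0.000e+00/-2.557e+00) = 49.893054
converged: |Δa| < 1e-12 after 5 iterations
sag = a·(cosh(S/(2a)) − 1) = 49.893054·(cosh(1.460815) − 1) = 63.401989
T_max/T_min = cosh(S/(2a)) = 2.270758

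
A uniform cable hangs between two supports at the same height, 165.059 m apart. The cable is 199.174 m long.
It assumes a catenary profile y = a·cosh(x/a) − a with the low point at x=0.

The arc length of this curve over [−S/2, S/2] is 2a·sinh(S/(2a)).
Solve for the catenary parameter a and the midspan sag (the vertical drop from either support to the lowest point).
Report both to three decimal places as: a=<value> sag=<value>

seed: a₀ = √(S³/(24(L−S))) = √(165.059³/(24·34.115)) = 74.110630
iter 1: u=1.113599  f(a)=+2.179e+00  f'(a)=-1.040e+00  a ← 74.110630 − (+2.179e+00/-1.040e+00) = 76.205687
iter 2: u=1.082983  f(a)=+9.581e-02  f'(a)=-9.504e-01  a ← 76.205687 − (+9.581e-02/-9.504e-01) = 76.306501
iter 3: u=1.081553  f(a)=+2.041e-04  f'(a)=-9.463e-01  a ← 76.306501 − (+2.041e-04/-9.463e-01) = 76.306716
iter 4: u=1.081550  f(a)=+9.308e-10  f'(a)=-9.463e-01  a ← 76.306716 − (+9.308e-10/-9.463e-01) = 76.306716
iter 5: u=1.081550  f(a)=+5.684e-14  f'(a)=-9.463e-01  a ← 76.306716 − (+5.684e-14/-9.463e-01) = 76.306716
converged: |Δa| < 1e-12 after 5 iterations
sag = a·(cosh(S/(2a)) − 1) = 76.306716·(cosh(1.081550) − 1) = 49.153578
T_max/T_min = cosh(S/(2a)) = 1.644158

a=76.307 sag=49.154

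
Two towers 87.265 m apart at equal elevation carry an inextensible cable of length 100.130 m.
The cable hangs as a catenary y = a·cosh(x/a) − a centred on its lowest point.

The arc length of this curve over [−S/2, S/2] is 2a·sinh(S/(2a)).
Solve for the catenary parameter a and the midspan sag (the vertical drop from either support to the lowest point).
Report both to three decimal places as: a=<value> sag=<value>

a=47.386 sag=21.548

seed: a₀ = √(S³/(24(L−S))) = √(87.265³/(24·12.865)) = 46.392697
iter 1: u=0.940504  f(a)=+5.811e-01  f'(a)=-6.052e-01  a ← 46.392697 − (+5.811e-01/-6.052e-01) = 47.352829
iter 2: u=0.921434  f(a)=+1.853e-02  f'(a)=-5.672e-01  a ← 47.352829 − (+1.853e-02/-5.672e-01) = 47.385498
iter 3: u=0.920799  f(a)=+2.022e-05  f'(a)=-5.660e-01  a ← 47.385498 − (+2.022e-05/-5.660e-01) = 47.385534
iter 4: u=0.920798  f(a)=+2.410e-11  f'(a)=-5.660e-01  a ← 47.385534 − (+2.410e-11/-5.660e-01) = 47.385534
converged: |Δa| < 1e-12 after 4 iterations
sag = a·(cosh(S/(2a)) − 1) = 47.385534·(cosh(0.920798) − 1) = 21.548442
T_max/T_min = cosh(S/(2a)) = 1.454747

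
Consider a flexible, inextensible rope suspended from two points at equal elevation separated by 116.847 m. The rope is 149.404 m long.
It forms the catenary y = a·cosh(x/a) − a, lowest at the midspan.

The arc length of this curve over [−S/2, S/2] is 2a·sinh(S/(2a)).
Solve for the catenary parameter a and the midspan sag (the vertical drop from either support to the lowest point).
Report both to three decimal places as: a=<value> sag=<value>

seed: a₀ = √(S³/(24(L−S))) = √(116.847³/(24·32.557)) = 45.185442
iter 1: u=1.292972  f(a)=+2.832e+00  f'(a)=-1.697e+00  a ← 45.185442 − (+2.832e+00/-1.697e+00) = 46.854643
iter 2: u=1.246910  f(a)=+1.645e-01  f'(a)=-1.505e+00  a ← 46.854643 − (+1.645e-01/-1.505e+00) = 46.963959
iter 3: u=1.244007  f(a)=+6.307e-04  f'(a)=-1.493e+00  a ← 46.963959 − (+6.307e-04/-1.493e+00) = 46.964381
iter 4: u=1.243996  f(a)=+9.349e-09  f'(a)=-1.493e+00  a ← 46.964381 − (+9.349e-09/-1.493e+00) = 46.964381
iter 5: u=1.243996  f(a)=+0.000e+00  f'(a)=-1.493e+00  a ← 46.964381 − (+0.000e+00/-1.493e+00) = 46.964381
converged: |Δa| < 1e-12 after 5 iterations
sag = a·(cosh(S/(2a)) − 1) = 46.964381·(cosh(1.243996) − 1) = 41.274170
T_max/T_min = cosh(S/(2a)) = 1.878840

a=46.964 sag=41.274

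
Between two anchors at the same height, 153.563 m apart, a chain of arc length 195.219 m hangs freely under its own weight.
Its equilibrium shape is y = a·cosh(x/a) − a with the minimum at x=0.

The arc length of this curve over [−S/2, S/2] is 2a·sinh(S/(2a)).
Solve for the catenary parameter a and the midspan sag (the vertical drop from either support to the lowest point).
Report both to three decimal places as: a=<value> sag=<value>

a=62.495 sag=53.407

seed: a₀ = √(S³/(24(L−S))) = √(153.563³/(24·41.656)) = 60.184614
iter 1: u=1.275766  f(a)=+3.524e+00  f'(a)=-1.623e+00  a ← 60.184614 − (+3.524e+00/-1.623e+00) = 62.355989
iter 2: u=1.231341  f(a)=+1.997e-01  f'(a)=-1.444e+00  a ← 62.355989 − (+1.997e-01/-1.444e+00) = 62.494305
iter 3: u=1.228616  f(a)=+7.265e-04  f'(a)=-1.433e+00  a ← 62.494305 − (+7.265e-04/-1.433e+00) = 62.494812
iter 4: u=1.228606  f(a)=+9.692e-09  f'(a)=-1.433e+00  a ← 62.494812 − (+9.692e-09/-1.433e+00) = 62.494812
iter 5: u=1.228606  f(a)=-5.684e-14  f'(a)=-1.433e+00  a ← 62.494812 − (-5.684e-14/-1.433e+00) = 62.494812
converged: |Δa| < 1e-12 after 5 iterations
sag = a·(cosh(S/(2a)) − 1) = 62.494812·(cosh(1.228606) − 1) = 53.406940
T_max/T_min = cosh(S/(2a)) = 1.854582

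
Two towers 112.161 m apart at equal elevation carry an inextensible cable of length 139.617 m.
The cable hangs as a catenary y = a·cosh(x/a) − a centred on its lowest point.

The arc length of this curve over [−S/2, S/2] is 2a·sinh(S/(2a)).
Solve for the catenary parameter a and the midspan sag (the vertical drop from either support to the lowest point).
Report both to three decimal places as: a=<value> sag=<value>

seed: a₀ = √(S³/(24(L−S))) = √(112.161³/(24·27.456)) = 46.274161
iter 1: u=1.211918  f(a)=+2.088e+00  f'(a)=-1.370e+00  a ← 46.274161 − (+2.088e+00/-1.370e+00) = 47.798047
iter 2: u=1.173280  f(a)=+1.076e-01  f'(a)=-1.232e+00  a ← 47.798047 − (+1.076e-01/-1.232e+00) = 47.885347
iter 3: u=1.171141  f(a)=+3.200e-04  f'(a)=-1.225e+00  a ← 47.885347 − (+3.200e-04/-1.225e+00) = 47.885608
iter 4: u=1.171135  f(a)=+2.848e-09  f'(a)=-1.225e+00  a ← 47.885608 − (+2.848e-09/-1.225e+00) = 47.885608
iter 5: u=1.171135  f(a)=+0.000e+00  f'(a)=-1.225e+00  a ← 47.885608 − (+0.000e+00/-1.225e+00) = 47.885608
converged: |Δa| < 1e-12 after 5 iterations
sag = a·(cosh(S/(2a)) − 1) = 47.885608·(cosh(1.171135) − 1) = 36.768146
T_max/T_min = cosh(S/(2a)) = 1.767833

a=47.886 sag=36.768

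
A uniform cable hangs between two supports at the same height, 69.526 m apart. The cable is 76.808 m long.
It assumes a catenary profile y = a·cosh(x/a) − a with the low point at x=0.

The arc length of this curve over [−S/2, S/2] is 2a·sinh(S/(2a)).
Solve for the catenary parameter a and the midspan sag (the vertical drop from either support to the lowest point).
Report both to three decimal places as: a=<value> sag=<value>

seed: a₀ = √(S³/(24(L−S))) = √(69.526³/(24·7.282)) = 43.852051
iter 1: u=0.792734  f(a)=+2.323e-01  f'(a)=-3.535e-01  a ← 43.852051 − (+2.323e-01/-3.535e-01) = 44.509162
iter 2: u=0.781030  f(a)=+5.324e-03  f'(a)=-3.374e-01  a ← 44.509162 − (+5.324e-03/-3.374e-01) = 44.524940
iter 3: u=0.780753  f(a)=+2.942e-06  f'(a)=-3.371e-01  a ← 44.524940 − (+2.942e-06/-3.371e-01) = 44.524948
iter 4: u=0.780753  f(a)=+8.953e-13  f'(a)=-3.371e-01  a ← 44.524948 − (+8.953e-13/-3.371e-01) = 44.524948
converged: |Δa| < 1e-12 after 4 iterations
sag = a·(cosh(S/(2a)) − 1) = 44.524948·(cosh(0.780753) − 1) = 14.274186
T_max/T_min = cosh(S/(2a)) = 1.320588

a=44.525 sag=14.274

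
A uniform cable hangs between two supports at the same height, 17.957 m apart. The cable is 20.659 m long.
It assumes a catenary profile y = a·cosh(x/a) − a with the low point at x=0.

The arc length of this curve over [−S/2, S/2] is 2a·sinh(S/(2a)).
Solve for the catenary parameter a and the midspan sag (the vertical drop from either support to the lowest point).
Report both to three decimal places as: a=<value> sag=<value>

a=9.656 sag=4.484

seed: a₀ = √(S³/(24(L−S))) = √(17.957³/(24·2.702)) = 9.449360
iter 1: u=0.950170  f(a)=+1.246e-01  f'(a)=-6.252e-01  a ← 9.449360 − (+1.246e-01/-6.252e-01) = 9.648693
iter 2: u=0.930541  f(a)=+4.053e-03  f'(a)=-5.851e-01  a ← 9.648693 − (+4.053e-03/-5.851e-01) = 9.655619
iter 3: u=0.929873  f(a)=+4.605e-06  f'(a)=-5.838e-01  a ← 9.655619 − (+4.605e-06/-5.838e-01) = 9.655627
iter 4: u=0.929872  f(a)=+5.958e-12  f'(a)=-5.838e-01  a ← 9.655627 − (+5.958e-12/-5.838e-01) = 9.655627
iter 5: u=0.929872  f(a)=+3.553e-15  f'(a)=-5.838e-01  a ← 9.655627 − (+3.553e-15/-5.838e-01) = 9.655627
converged: |Δa| < 1e-12 after 5 iterations
sag = a·(cosh(S/(2a)) − 1) = 9.655627·(cosh(0.929872) − 1) = 4.484023
T_max/T_min = cosh(S/(2a)) = 1.464395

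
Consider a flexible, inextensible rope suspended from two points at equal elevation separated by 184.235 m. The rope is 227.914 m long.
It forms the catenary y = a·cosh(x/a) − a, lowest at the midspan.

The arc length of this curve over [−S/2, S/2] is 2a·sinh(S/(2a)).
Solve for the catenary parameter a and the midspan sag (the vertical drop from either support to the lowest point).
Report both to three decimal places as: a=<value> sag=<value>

seed: a₀ = √(S³/(24(L−S))) = √(184.235³/(24·43.679)) = 77.235372
iter 1: u=1.192685  f(a)=+3.214e+00  f'(a)=-1.300e+00  a ← 77.235372 − (+3.214e+00/-1.300e+00) = 79.707011
iter 2: u=1.155701  f(a)=+1.607e-01  f'(a)=-1.173e+00  a ← 79.707011 − (+1.607e-01/-1.173e+00) = 79.844006
iter 3: u=1.153718  f(a)=+4.488e-04  f'(a)=-1.167e+00  a ← 79.844006 − (+4.488e-04/-1.167e+00) = 79.844391
iter 4: u=1.153713  f(a)=+3.521e-09  f'(a)=-1.167e+00  a ← 79.844391 − (+3.521e-09/-1.167e+00) = 79.844391
iter 5: u=1.153713  f(a)=-2.842e-14  f'(a)=-1.167e+00  a ← 79.844391 − (-2.842e-14/-1.167e+00) = 79.844391
converged: |Δa| < 1e-12 after 5 iterations
sag = a·(cosh(S/(2a)) − 1) = 79.844391·(cosh(1.153713) − 1) = 59.300586
T_max/T_min = cosh(S/(2a)) = 1.742702

a=79.844 sag=59.301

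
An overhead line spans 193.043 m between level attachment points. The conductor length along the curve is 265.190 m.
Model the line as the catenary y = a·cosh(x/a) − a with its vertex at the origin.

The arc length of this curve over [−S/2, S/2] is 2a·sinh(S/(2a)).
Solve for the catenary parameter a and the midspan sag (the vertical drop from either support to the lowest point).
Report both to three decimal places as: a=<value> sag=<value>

seed: a₀ = √(S³/(24(L−S))) = √(193.043³/(24·72.147)) = 64.456442
iter 1: u=1.497469  f(a)=+8.535e+00  f'(a)=-2.783e+00  a ← 64.456442 − (+8.535e+00/-2.783e+00) = 67.523709
iter 2: u=1.429446  f(a)=+6.470e-01  f'(a)=-2.375e+00  a ← 67.523709 − (+6.470e-01/-2.375e+00) = 67.796116
iter 3: u=1.423703  f(a)=+4.393e-03  f'(a)=-2.343e+00  a ← 67.796116 − (+4.393e-03/-2.343e+00) = 67.797991
iter 4: u=1.423663  f(a)=+2.055e-07  f'(a)=-2.343e+00  a ← 67.797991 − (+2.055e-07/-2.343e+00) = 67.797991
iter 5: u=1.423663  f(a)=+0.000e+00  f'(a)=-2.343e+00  a ← 67.797991 − (+0.000e+00/-2.343e+00) = 67.797991
converged: |Δa| < 1e-12 after 5 iterations
sag = a·(cosh(S/(2a)) − 1) = 67.797991·(cosh(1.423663) − 1) = 81.124813
T_max/T_min = cosh(S/(2a)) = 2.196567

a=67.798 sag=81.125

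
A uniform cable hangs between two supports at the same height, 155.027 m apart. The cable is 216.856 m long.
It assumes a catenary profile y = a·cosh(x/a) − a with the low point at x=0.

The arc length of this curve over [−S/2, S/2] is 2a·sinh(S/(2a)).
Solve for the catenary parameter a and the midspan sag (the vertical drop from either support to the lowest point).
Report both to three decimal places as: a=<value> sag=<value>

a=52.867 sag=67.763

seed: a₀ = √(S³/(24(L−S))) = √(155.027³/(24·61.829)) = 50.108255
iter 1: u=1.546921  f(a)=+7.834e+00  f'(a)=-3.111e+00  a ← 50.108255 − (+7.834e+00/-3.111e+00) = 52.626166
iter 2: u=1.472908  f(a)=+6.292e-01  f'(a)=-2.630e+00  a ← 52.626166 − (+6.292e-01/-2.630e+00) = 52.865420
iter 3: u=1.466242  f(a)=+4.842e-03  f'(a)=-2.589e+00  a ← 52.865420 − (+4.842e-03/-2.589e+00) = 52.867289
iter 4: u=1.466190  f(a)=+2.916e-07  f'(a)=-2.589e+00  a ← 52.867289 − (+2.916e-07/-2.589e+00) = 52.867290
iter 5: u=1.466190  f(a)=+0.000e+00  f'(a)=-2.589e+00  a ← 52.867290 − (+0.000e+00/-2.589e+00) = 52.867290
converged: |Δa| < 1e-12 after 5 iterations
sag = a·(cosh(S/(2a)) − 1) = 52.867290·(cosh(1.466190) − 1) = 67.762647
T_max/T_min = cosh(S/(2a)) = 2.281750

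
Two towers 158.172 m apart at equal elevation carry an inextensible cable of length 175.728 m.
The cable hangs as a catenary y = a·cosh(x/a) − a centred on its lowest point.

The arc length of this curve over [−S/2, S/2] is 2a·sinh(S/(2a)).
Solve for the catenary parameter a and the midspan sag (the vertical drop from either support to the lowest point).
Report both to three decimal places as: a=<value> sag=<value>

a=98.485 sag=33.497

seed: a₀ = √(S³/(24(L−S))) = √(158.172³/(24·17.556)) = 96.911653
iter 1: u=0.816063  f(a)=+5.939e-01  f'(a)=-3.870e-01  a ← 96.911653 − (+5.939e-01/-3.870e-01) = 98.446292
iter 2: u=0.803342  f(a)=+1.440e-02  f'(a)=-3.685e-01  a ← 98.446292 − (+1.440e-02/-3.685e-01) = 98.485379
iter 3: u=0.803023  f(a)=+8.935e-06  f'(a)=-3.680e-01  a ← 98.485379 − (+8.935e-06/-3.680e-01) = 98.485404
iter 4: u=0.803023  f(a)=+3.467e-12  f'(a)=-3.680e-01  a ← 98.485404 − (+3.467e-12/-3.680e-01) = 98.485404
converged: |Δa| < 1e-12 after 4 iterations
sag = a·(cosh(S/(2a)) − 1) = 98.485404·(cosh(0.803023) − 1) = 33.497388
T_max/T_min = cosh(S/(2a)) = 1.340125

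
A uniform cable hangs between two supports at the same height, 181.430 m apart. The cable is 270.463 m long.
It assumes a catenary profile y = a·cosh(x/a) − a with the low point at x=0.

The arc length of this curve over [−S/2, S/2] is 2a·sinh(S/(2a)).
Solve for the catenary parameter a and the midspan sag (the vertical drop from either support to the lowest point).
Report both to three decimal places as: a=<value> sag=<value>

a=56.389 sag=90.128

seed: a₀ = √(S³/(24(L−S))) = √(181.430³/(24·89.033)) = 52.866739
iter 1: u=1.715918  f(a)=+1.406e+01  f'(a)=-4.470e+00  a ← 52.866739 − (+1.406e+01/-4.470e+00) = 56.013160
iter 2: u=1.619530  f(a)=+1.353e+00  f'(a)=-3.648e+00  a ← 56.013160 − (+1.353e+00/-3.648e+00) = 56.384201
iter 3: u=1.608873  f(a)=+1.548e-02  f'(a)=-3.565e+00  a ← 56.384201 − (+1.548e-02/-3.565e+00) = 56.388544
iter 4: u=1.608749  f(a)=+2.076e-06  f'(a)=-3.564e+00  a ← 56.388544 − (+2.076e-06/-3.564e+00) = 56.388544
iter 5: u=1.608749  f(a)=+1.137e-13  f'(a)=-3.564e+00  a ← 56.388544 − (+1.137e-13/-3.564e+00) = 56.388544
converged: |Δa| < 1e-12 after 5 iterations
sag = a·(cosh(S/(2a)) − 1) = 56.388544·(cosh(1.608749) − 1) = 90.128439
T_max/T_min = cosh(S/(2a)) = 2.598347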